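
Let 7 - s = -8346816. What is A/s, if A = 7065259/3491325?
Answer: 7065259/29141471810475 ≈ 2.4245e-7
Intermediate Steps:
s = 8346823 (s = 7 - 1*(-8346816) = 7 + 8346816 = 8346823)
A = 7065259/3491325 (A = 7065259*(1/3491325) = 7065259/3491325 ≈ 2.0237)
A/s = (7065259/3491325)/8346823 = (7065259/3491325)*(1/8346823) = 7065259/29141471810475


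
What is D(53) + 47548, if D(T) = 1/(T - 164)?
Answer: 5277827/111 ≈ 47548.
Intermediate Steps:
D(T) = 1/(-164 + T)
D(53) + 47548 = 1/(-164 + 53) + 47548 = 1/(-111) + 47548 = -1/111 + 47548 = 5277827/111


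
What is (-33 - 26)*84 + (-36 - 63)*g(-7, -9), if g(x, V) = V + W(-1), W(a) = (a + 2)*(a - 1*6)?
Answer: -3372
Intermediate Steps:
W(a) = (-6 + a)*(2 + a) (W(a) = (2 + a)*(a - 6) = (2 + a)*(-6 + a) = (-6 + a)*(2 + a))
g(x, V) = -7 + V (g(x, V) = V + (-12 + (-1)² - 4*(-1)) = V + (-12 + 1 + 4) = V - 7 = -7 + V)
(-33 - 26)*84 + (-36 - 63)*g(-7, -9) = (-33 - 26)*84 + (-36 - 63)*(-7 - 9) = -59*84 - 99*(-16) = -4956 + 1584 = -3372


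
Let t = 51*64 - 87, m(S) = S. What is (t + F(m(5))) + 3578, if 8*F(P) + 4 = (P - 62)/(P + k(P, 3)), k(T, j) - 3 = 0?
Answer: 432231/64 ≈ 6753.6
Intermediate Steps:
k(T, j) = 3 (k(T, j) = 3 + 0 = 3)
F(P) = -½ + (-62 + P)/(8*(3 + P)) (F(P) = -½ + ((P - 62)/(P + 3))/8 = -½ + ((-62 + P)/(3 + P))/8 = -½ + (-62 + P)/(8*(3 + P)))
t = 3177 (t = 3264 - 87 = 3177)
(t + F(m(5))) + 3578 = (3177 + (-74 - 3*5)/(8*(3 + 5))) + 3578 = (3177 + (⅛)*(-74 - 15)/8) + 3578 = (3177 + (⅛)*(⅛)*(-89)) + 3578 = (3177 - 89/64) + 3578 = 203239/64 + 3578 = 432231/64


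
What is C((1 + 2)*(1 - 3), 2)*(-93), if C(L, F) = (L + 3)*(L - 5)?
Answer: -3069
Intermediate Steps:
C(L, F) = (-5 + L)*(3 + L) (C(L, F) = (3 + L)*(-5 + L) = (-5 + L)*(3 + L))
C((1 + 2)*(1 - 3), 2)*(-93) = (-15 + ((1 + 2)*(1 - 3))**2 - 2*(1 + 2)*(1 - 3))*(-93) = (-15 + (3*(-2))**2 - 6*(-2))*(-93) = (-15 + (-6)**2 - 2*(-6))*(-93) = (-15 + 36 + 12)*(-93) = 33*(-93) = -3069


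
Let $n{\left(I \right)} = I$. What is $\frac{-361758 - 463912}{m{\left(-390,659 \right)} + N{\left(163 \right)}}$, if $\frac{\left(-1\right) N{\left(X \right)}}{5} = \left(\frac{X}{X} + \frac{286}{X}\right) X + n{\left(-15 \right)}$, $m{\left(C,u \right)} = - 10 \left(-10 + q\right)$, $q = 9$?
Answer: $\frac{82567}{216} \approx 382.25$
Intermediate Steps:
$m{\left(C,u \right)} = 10$ ($m{\left(C,u \right)} = - 10 \left(-10 + 9\right) = \left(-10\right) \left(-1\right) = 10$)
$N{\left(X \right)} = 75 - 5 X \left(1 + \frac{286}{X}\right)$ ($N{\left(X \right)} = - 5 \left(\left(\frac{X}{X} + \frac{286}{X}\right) X - 15\right) = - 5 \left(\left(1 + \frac{286}{X}\right) X - 15\right) = - 5 \left(X \left(1 + \frac{286}{X}\right) - 15\right) = - 5 \left(-15 + X \left(1 + \frac{286}{X}\right)\right) = 75 - 5 X \left(1 + \frac{286}{X}\right)$)
$\frac{-361758 - 463912}{m{\left(-390,659 \right)} + N{\left(163 \right)}} = \frac{-361758 - 463912}{10 - 2170} = - \frac{825670}{10 - 2170} = - \frac{825670}{-2160} = \left(-825670\right) \left(- \frac{1}{2160}\right) = \frac{82567}{216}$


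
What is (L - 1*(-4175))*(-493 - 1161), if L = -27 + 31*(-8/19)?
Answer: -129944856/19 ≈ -6.8392e+6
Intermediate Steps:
L = -761/19 (L = -27 + 31*(-8*1/19) = -27 + 31*(-8/19) = -27 - 248/19 = -761/19 ≈ -40.053)
(L - 1*(-4175))*(-493 - 1161) = (-761/19 - 1*(-4175))*(-493 - 1161) = (-761/19 + 4175)*(-1654) = (78564/19)*(-1654) = -129944856/19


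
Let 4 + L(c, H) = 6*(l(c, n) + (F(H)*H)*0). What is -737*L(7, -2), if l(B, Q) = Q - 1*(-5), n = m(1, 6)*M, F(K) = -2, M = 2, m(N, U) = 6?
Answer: -72226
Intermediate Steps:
n = 12 (n = 6*2 = 12)
l(B, Q) = 5 + Q (l(B, Q) = Q + 5 = 5 + Q)
L(c, H) = 98 (L(c, H) = -4 + 6*((5 + 12) - 2*H*0) = -4 + 6*(17 + 0) = -4 + 6*17 = -4 + 102 = 98)
-737*L(7, -2) = -737*98 = -72226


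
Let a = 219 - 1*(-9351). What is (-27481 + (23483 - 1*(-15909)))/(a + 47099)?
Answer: 11911/56669 ≈ 0.21019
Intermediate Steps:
a = 9570 (a = 219 + 9351 = 9570)
(-27481 + (23483 - 1*(-15909)))/(a + 47099) = (-27481 + (23483 - 1*(-15909)))/(9570 + 47099) = (-27481 + (23483 + 15909))/56669 = (-27481 + 39392)*(1/56669) = 11911*(1/56669) = 11911/56669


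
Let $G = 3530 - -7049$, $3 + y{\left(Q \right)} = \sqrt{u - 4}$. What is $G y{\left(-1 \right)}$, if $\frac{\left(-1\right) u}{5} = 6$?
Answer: $-31737 + 10579 i \sqrt{34} \approx -31737.0 + 61686.0 i$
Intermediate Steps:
$u = -30$ ($u = \left(-5\right) 6 = -30$)
$y{\left(Q \right)} = -3 + i \sqrt{34}$ ($y{\left(Q \right)} = -3 + \sqrt{-30 - 4} = -3 + \sqrt{-34} = -3 + i \sqrt{34}$)
$G = 10579$ ($G = 3530 + 7049 = 10579$)
$G y{\left(-1 \right)} = 10579 \left(-3 + i \sqrt{34}\right) = -31737 + 10579 i \sqrt{34}$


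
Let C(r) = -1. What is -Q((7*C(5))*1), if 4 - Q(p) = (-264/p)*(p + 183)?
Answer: 46436/7 ≈ 6633.7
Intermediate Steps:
Q(p) = 4 + 264*(183 + p)/p (Q(p) = 4 - (-264/p)*(p + 183) = 4 - (-264/p)*(183 + p) = 4 - (-264)*(183 + p)/p = 4 + 264*(183 + p)/p)
-Q((7*C(5))*1) = -(268 + 48312/(((7*(-1))*1))) = -(268 + 48312/((-7*1))) = -(268 + 48312/(-7)) = -(268 + 48312*(-⅐)) = -(268 - 48312/7) = -1*(-46436/7) = 46436/7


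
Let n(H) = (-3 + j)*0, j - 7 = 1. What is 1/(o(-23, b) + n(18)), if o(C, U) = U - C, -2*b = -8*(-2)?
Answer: 1/15 ≈ 0.066667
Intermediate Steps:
j = 8 (j = 7 + 1 = 8)
b = -8 (b = -(-4)*(-2) = -½*16 = -8)
n(H) = 0 (n(H) = (-3 + 8)*0 = 5*0 = 0)
1/(o(-23, b) + n(18)) = 1/((-8 - 1*(-23)) + 0) = 1/((-8 + 23) + 0) = 1/(15 + 0) = 1/15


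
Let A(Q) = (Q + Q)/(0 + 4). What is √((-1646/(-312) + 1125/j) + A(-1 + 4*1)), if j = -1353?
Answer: √7355842923/35178 ≈ 2.4381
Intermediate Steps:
A(Q) = Q/2 (A(Q) = (2*Q)/4 = (2*Q)*(¼) = Q/2)
√((-1646/(-312) + 1125/j) + A(-1 + 4*1)) = √((-1646/(-312) + 1125/(-1353)) + (-1 + 4*1)/2) = √((-1646*(-1/312) + 1125*(-1/1353)) + (-1 + 4)/2) = √((823/156 - 375/451) + (½)*3) = √(312673/70356 + 3/2) = √(418207/70356) = √7355842923/35178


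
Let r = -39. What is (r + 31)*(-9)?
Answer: 72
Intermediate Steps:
(r + 31)*(-9) = (-39 + 31)*(-9) = -8*(-9) = 72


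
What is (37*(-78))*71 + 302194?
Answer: 97288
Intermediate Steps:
(37*(-78))*71 + 302194 = -2886*71 + 302194 = -204906 + 302194 = 97288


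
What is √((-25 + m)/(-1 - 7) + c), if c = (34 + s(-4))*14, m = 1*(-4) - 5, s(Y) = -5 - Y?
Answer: √1865/2 ≈ 21.593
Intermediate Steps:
m = -9 (m = -4 - 5 = -9)
c = 462 (c = (34 + (-5 - 1*(-4)))*14 = (34 + (-5 + 4))*14 = (34 - 1)*14 = 33*14 = 462)
√((-25 + m)/(-1 - 7) + c) = √((-25 - 9)/(-1 - 7) + 462) = √(-34/(-8) + 462) = √(-34*(-⅛) + 462) = √(17/4 + 462) = √(1865/4) = √1865/2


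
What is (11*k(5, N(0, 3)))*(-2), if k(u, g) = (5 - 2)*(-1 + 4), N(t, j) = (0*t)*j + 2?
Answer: -198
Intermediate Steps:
N(t, j) = 2 (N(t, j) = 0*j + 2 = 0 + 2 = 2)
k(u, g) = 9 (k(u, g) = 3*3 = 9)
(11*k(5, N(0, 3)))*(-2) = (11*9)*(-2) = 99*(-2) = -198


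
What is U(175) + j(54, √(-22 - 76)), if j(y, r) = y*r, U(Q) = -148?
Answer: -148 + 378*I*√2 ≈ -148.0 + 534.57*I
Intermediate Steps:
j(y, r) = r*y
U(175) + j(54, √(-22 - 76)) = -148 + √(-22 - 76)*54 = -148 + √(-98)*54 = -148 + (7*I*√2)*54 = -148 + 378*I*√2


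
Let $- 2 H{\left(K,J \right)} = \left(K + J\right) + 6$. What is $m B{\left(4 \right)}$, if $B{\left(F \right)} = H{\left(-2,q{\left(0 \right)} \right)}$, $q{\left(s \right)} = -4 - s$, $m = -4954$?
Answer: $0$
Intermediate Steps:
$H{\left(K,J \right)} = -3 - \frac{J}{2} - \frac{K}{2}$ ($H{\left(K,J \right)} = - \frac{\left(K + J\right) + 6}{2} = - \frac{\left(J + K\right) + 6}{2} = - \frac{6 + J + K}{2} = -3 - \frac{J}{2} - \frac{K}{2}$)
$B{\left(F \right)} = 0$ ($B{\left(F \right)} = -3 - \frac{-4 - 0}{2} - -1 = -3 - \frac{-4 + 0}{2} + 1 = -3 - -2 + 1 = -3 + 2 + 1 = 0$)
$m B{\left(4 \right)} = \left(-4954\right) 0 = 0$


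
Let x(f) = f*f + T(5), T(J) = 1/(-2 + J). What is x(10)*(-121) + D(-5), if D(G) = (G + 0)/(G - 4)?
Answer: -109258/9 ≈ -12140.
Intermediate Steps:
x(f) = 1/3 + f**2 (x(f) = f*f + 1/(-2 + 5) = f**2 + 1/3 = 1/3 + f**2)
D(G) = G/(-4 + G)
x(10)*(-121) + D(-5) = (1/3 + 10**2)*(-121) - 5/(-4 - 5) = (1/3 + 100)*(-121) - 5/(-9) = (301/3)*(-121) - 5*(-1/9) = -36421/3 + 5/9 = -109258/9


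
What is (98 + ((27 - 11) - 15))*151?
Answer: 14949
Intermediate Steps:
(98 + ((27 - 11) - 15))*151 = (98 + (16 - 15))*151 = (98 + 1)*151 = 99*151 = 14949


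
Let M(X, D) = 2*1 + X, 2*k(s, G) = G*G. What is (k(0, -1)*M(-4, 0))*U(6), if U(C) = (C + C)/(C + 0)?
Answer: -2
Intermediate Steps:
k(s, G) = G²/2 (k(s, G) = (G*G)/2 = G²/2)
U(C) = 2 (U(C) = (2*C)/C = 2)
M(X, D) = 2 + X
(k(0, -1)*M(-4, 0))*U(6) = (((½)*(-1)²)*(2 - 4))*2 = (((½)*1)*(-2))*2 = ((½)*(-2))*2 = -1*2 = -2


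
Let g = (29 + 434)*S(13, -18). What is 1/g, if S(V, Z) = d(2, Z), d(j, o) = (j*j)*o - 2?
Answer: -1/34262 ≈ -2.9187e-5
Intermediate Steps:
d(j, o) = -2 + o*j² (d(j, o) = j²*o - 2 = o*j² - 2 = -2 + o*j²)
S(V, Z) = -2 + 4*Z (S(V, Z) = -2 + Z*2² = -2 + Z*4 = -2 + 4*Z)
g = -34262 (g = (29 + 434)*(-2 + 4*(-18)) = 463*(-2 - 72) = 463*(-74) = -34262)
1/g = 1/(-34262) = -1/34262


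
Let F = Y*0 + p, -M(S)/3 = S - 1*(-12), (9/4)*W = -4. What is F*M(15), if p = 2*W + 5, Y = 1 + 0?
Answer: -117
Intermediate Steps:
W = -16/9 (W = (4/9)*(-4) = -16/9 ≈ -1.7778)
M(S) = -36 - 3*S (M(S) = -3*(S - 1*(-12)) = -3*(S + 12) = -3*(12 + S) = -36 - 3*S)
Y = 1
p = 13/9 (p = 2*(-16/9) + 5 = -32/9 + 5 = 13/9 ≈ 1.4444)
F = 13/9 (F = 1*0 + 13/9 = 0 + 13/9 = 13/9 ≈ 1.4444)
F*M(15) = 13*(-36 - 3*15)/9 = 13*(-36 - 45)/9 = (13/9)*(-81) = -117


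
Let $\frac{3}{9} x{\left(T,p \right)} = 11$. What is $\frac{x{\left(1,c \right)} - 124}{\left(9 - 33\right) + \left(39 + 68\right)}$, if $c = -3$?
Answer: $- \frac{91}{83} \approx -1.0964$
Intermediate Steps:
$x{\left(T,p \right)} = 33$ ($x{\left(T,p \right)} = 3 \cdot 11 = 33$)
$\frac{x{\left(1,c \right)} - 124}{\left(9 - 33\right) + \left(39 + 68\right)} = \frac{33 - 124}{\left(9 - 33\right) + \left(39 + 68\right)} = \frac{1}{\left(9 - 33\right) + 107} \left(-91\right) = \frac{1}{-24 + 107} \left(-91\right) = \frac{1}{83} \left(-91\right) = - \frac{91}{83}$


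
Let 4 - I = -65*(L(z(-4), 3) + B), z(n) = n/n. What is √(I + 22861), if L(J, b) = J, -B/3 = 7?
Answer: √21565 ≈ 146.85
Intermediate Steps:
z(n) = 1
B = -21 (B = -3*7 = -21)
I = -1296 (I = 4 - (-65)*(1 - 21) = 4 - (-65)*(-20) = 4 - 1*1300 = 4 - 1300 = -1296)
√(I + 22861) = √(-1296 + 22861) = √21565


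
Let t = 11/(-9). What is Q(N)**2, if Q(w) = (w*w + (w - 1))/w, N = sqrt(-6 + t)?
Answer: -4891/585 + 148*I*sqrt(65)/195 ≈ -8.3607 + 6.119*I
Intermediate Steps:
t = -11/9 (t = 11*(-1/9) = -11/9 ≈ -1.2222)
N = I*sqrt(65)/3 (N = sqrt(-6 - 11/9) = sqrt(-65/9) = I*sqrt(65)/3 ≈ 2.6874*I)
Q(w) = (-1 + w + w**2)/w (Q(w) = (w**2 + (-1 + w))/w = (-1 + w + w**2)/w)
Q(N)**2 = (1 + I*sqrt(65)/3 - 1/(I*sqrt(65)/3))**2 = (1 + I*sqrt(65)/3 - (-3)*I*sqrt(65)/65)**2 = (1 + I*sqrt(65)/3 + 3*I*sqrt(65)/65)**2 = (1 + 74*I*sqrt(65)/195)**2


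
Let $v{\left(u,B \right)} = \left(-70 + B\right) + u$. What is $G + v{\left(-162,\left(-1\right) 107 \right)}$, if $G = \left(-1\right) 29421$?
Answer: $-29760$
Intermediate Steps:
$G = -29421$
$v{\left(u,B \right)} = -70 + B + u$
$G + v{\left(-162,\left(-1\right) 107 \right)} = -29421 - 339 = -29760$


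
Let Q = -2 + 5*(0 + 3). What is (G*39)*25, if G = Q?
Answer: 12675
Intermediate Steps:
Q = 13 (Q = -2 + 5*3 = -2 + 15 = 13)
G = 13
(G*39)*25 = (13*39)*25 = 507*25 = 12675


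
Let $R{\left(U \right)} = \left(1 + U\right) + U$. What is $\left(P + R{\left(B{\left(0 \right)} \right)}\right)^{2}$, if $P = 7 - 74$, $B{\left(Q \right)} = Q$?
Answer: $4356$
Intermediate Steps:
$R{\left(U \right)} = 1 + 2 U$
$P = -67$
$\left(P + R{\left(B{\left(0 \right)} \right)}\right)^{2} = \left(-67 + \left(1 + 2 \cdot 0\right)\right)^{2} = \left(-67 + \left(1 + 0\right)\right)^{2} = \left(-67 + 1\right)^{2} = \left(-66\right)^{2} = 4356$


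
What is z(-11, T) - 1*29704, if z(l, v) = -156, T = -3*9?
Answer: -29860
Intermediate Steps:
T = -27
z(-11, T) - 1*29704 = -156 - 1*29704 = -156 - 29704 = -29860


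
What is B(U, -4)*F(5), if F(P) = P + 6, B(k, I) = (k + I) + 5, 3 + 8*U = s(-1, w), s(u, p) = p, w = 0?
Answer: 55/8 ≈ 6.8750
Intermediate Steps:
U = -3/8 (U = -3/8 + (⅛)*0 = -3/8 + 0 = -3/8 ≈ -0.37500)
B(k, I) = 5 + I + k (B(k, I) = (I + k) + 5 = 5 + I + k)
F(P) = 6 + P
B(U, -4)*F(5) = (5 - 4 - 3/8)*(6 + 5) = (5/8)*11 = 55/8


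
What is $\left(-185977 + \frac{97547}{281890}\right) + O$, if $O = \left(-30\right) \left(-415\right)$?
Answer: $- \frac{48915428483}{281890} \approx -1.7353 \cdot 10^{5}$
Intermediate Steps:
$O = 12450$
$\left(-185977 + \frac{97547}{281890}\right) + O = \left(-185977 + \frac{97547}{281890}\right) + 12450 = - \frac{52424958983}{281890} + 12450 = - \frac{48915428483}{281890}$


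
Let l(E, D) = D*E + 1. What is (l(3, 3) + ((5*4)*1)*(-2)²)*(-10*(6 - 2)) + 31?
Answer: -3569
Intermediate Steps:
l(E, D) = 1 + D*E
(l(3, 3) + ((5*4)*1)*(-2)²)*(-10*(6 - 2)) + 31 = ((1 + 3*3) + ((5*4)*1)*(-2)²)*(-10*(6 - 2)) + 31 = ((1 + 9) + (20*1)*4)*(-10*4) + 31 = (10 + 20*4)*(-40) + 31 = (10 + 80)*(-40) + 31 = 90*(-40) + 31 = -3600 + 31 = -3569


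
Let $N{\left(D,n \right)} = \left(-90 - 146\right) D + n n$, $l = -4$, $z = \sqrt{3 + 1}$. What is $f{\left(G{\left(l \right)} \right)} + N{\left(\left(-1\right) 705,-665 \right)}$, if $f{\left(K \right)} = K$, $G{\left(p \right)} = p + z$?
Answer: $608603$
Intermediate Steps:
$z = 2$ ($z = \sqrt{4} = 2$)
$G{\left(p \right)} = 2 + p$ ($G{\left(p \right)} = p + 2 = 2 + p$)
$N{\left(D,n \right)} = n^{2} - 236 D$ ($N{\left(D,n \right)} = - 236 D + n^{2} = n^{2} - 236 D$)
$f{\left(G{\left(l \right)} \right)} + N{\left(\left(-1\right) 705,-665 \right)} = \left(2 - 4\right) + \left(\left(-665\right)^{2} - 236 \left(\left(-1\right) 705\right)\right) = -2 + \left(442225 - -166380\right) = -2 + \left(442225 + 166380\right) = -2 + 608605 = 608603$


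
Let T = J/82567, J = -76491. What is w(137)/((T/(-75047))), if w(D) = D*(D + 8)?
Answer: 123091598217385/76491 ≈ 1.6092e+9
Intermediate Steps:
T = -76491/82567 ≈ -0.92641
w(D) = D*(8 + D)
w(137)/((T/(-75047))) = (137*(8 + 137))/((-76491/82567/(-75047))) = (137*145)/((-76491/82567*(-1/75047))) = 19865/(76491/6196405649) = 19865*(6196405649/76491) = 123091598217385/76491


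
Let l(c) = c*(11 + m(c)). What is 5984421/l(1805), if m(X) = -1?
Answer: 5984421/18050 ≈ 331.55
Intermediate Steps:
l(c) = 10*c (l(c) = c*(11 - 1) = c*10 = 10*c)
5984421/l(1805) = 5984421/((10*1805)) = 5984421/18050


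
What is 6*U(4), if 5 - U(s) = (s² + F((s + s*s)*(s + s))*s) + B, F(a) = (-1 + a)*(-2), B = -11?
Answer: 7632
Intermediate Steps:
F(a) = 2 - 2*a
U(s) = 16 - s² - s*(2 - 4*s*(s + s²)) (U(s) = 5 - ((s² + (2 - 2*(s + s*s)*(s + s))*s) - 11) = 5 - ((s² + (2 - 2*(s + s²)*2*s)*s) - 11) = 5 - ((s² + (2 - 4*s*(s + s²))*s) - 11) = 5 - ((s² + s*(2 - 4*s*(s + s²))) - 11) = 5 - (-11 + s² + s*(2 - 4*s*(s + s²))) = 5 + (11 - s² - s*(2 - 4*s*(s + s²))) = 16 - s² - s*(2 - 4*s*(s + s²)))
6*U(4) = 6*(16 - 1*4² + 2*4*(-1 + 2*4²*(1 + 4))) = 6*(16 - 1*16 + 2*4*(-1 + 2*16*5)) = 6*(16 - 16 + 2*4*(-1 + 160)) = 6*(16 - 16 + 2*4*159) = 6*(16 - 16 + 1272) = 6*1272 = 7632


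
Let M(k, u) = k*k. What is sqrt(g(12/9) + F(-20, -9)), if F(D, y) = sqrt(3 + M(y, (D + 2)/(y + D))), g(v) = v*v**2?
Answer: sqrt(192 + 162*sqrt(21))/9 ≈ 3.3964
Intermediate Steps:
M(k, u) = k**2
g(v) = v**3
F(D, y) = sqrt(3 + y**2)
sqrt(g(12/9) + F(-20, -9)) = sqrt((12/9)**3 + sqrt(3 + (-9)**2)) = sqrt((12*(1/9))**3 + sqrt(3 + 81)) = sqrt((4/3)**3 + sqrt(84)) = sqrt(64/27 + 2*sqrt(21))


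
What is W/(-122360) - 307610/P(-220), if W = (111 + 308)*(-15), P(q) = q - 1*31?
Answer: 7528147427/6142472 ≈ 1225.6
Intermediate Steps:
P(q) = -31 + q (P(q) = q - 31 = -31 + q)
W = -6285 (W = 419*(-15) = -6285)
W/(-122360) - 307610/P(-220) = -6285/(-122360) - 307610/(-31 - 220) = -6285*(-1/122360) - 307610/(-251) = 1257/24472 - 307610*(-1/251) = 1257/24472 + 307610/251 = 7528147427/6142472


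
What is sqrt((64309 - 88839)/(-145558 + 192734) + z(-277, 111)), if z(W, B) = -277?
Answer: 3*I*sqrt(4289177053)/11794 ≈ 16.659*I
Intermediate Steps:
sqrt((64309 - 88839)/(-145558 + 192734) + z(-277, 111)) = sqrt((64309 - 88839)/(-145558 + 192734) - 277) = sqrt(-24530/47176 - 277) = sqrt(-24530*1/47176 - 277) = sqrt(-12265/23588 - 277) = sqrt(-6546141/23588) = 3*I*sqrt(4289177053)/11794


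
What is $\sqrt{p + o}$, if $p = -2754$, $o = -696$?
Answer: $5 i \sqrt{138} \approx 58.737 i$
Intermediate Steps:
$\sqrt{p + o} = \sqrt{-2754 - 696} = \sqrt{-3450} = 5 i \sqrt{138}$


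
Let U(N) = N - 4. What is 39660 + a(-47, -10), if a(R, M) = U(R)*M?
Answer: 40170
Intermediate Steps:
U(N) = -4 + N
a(R, M) = M*(-4 + R) (a(R, M) = (-4 + R)*M = M*(-4 + R))
39660 + a(-47, -10) = 39660 - 10*(-4 - 47) = 39660 - 10*(-51) = 39660 + 510 = 40170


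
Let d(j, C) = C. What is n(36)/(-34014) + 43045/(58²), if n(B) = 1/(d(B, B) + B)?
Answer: 26354386499/2059615728 ≈ 12.796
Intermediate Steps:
n(B) = 1/(2*B) (n(B) = 1/(B + B) = 1/(2*B))
n(36)/(-34014) + 43045/(58²) = ((½)/36)/(-34014) + 43045/(58²) = ((½)*(1/36))*(-1/34014) + 43045/3364 = (1/72)*(-1/34014) + 43045*(1/3364) = -1/2449008 + 43045/3364 = 26354386499/2059615728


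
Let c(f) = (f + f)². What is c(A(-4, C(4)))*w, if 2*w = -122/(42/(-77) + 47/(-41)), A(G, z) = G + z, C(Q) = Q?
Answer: 0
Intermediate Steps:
c(f) = 4*f² (c(f) = (2*f)² = 4*f²)
w = 27511/763 (w = (-122/(42/(-77) + 47/(-41)))/2 = (-122/(42*(-1/77) + 47*(-1/41)))/2 = (-122/(-6/11 - 47/41))/2 = (-122/(-763/451))/2 = (-122*(-451/763))/2 = (½)*(55022/763) = 27511/763 ≈ 36.056)
c(A(-4, C(4)))*w = (4*(-4 + 4)²)*(27511/763) = (4*0²)*(27511/763) = (4*0)*(27511/763) = 0*(27511/763) = 0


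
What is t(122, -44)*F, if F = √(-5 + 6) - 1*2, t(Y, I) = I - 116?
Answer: 160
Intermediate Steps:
t(Y, I) = -116 + I
F = -1 (F = √1 - 2 = 1 - 2 = -1)
t(122, -44)*F = (-116 - 44)*(-1) = -160*(-1) = 160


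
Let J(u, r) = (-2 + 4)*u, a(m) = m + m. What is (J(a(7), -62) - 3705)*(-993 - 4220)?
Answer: 19168201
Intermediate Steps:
a(m) = 2*m
J(u, r) = 2*u
(J(a(7), -62) - 3705)*(-993 - 4220) = (2*(2*7) - 3705)*(-993 - 4220) = (2*14 - 3705)*(-5213) = (28 - 3705)*(-5213) = -3677*(-5213) = 19168201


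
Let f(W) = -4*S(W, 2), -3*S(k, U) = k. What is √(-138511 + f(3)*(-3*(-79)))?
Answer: I*√137563 ≈ 370.9*I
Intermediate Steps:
S(k, U) = -k/3
f(W) = 4*W/3 (f(W) = -(-4)*W/3 = 4*W/3)
√(-138511 + f(3)*(-3*(-79))) = √(-138511 + ((4/3)*3)*(-3*(-79))) = √(-138511 + 4*237) = √(-138511 + 948) = √(-137563) = I*√137563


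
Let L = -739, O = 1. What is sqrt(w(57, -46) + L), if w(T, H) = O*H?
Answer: I*sqrt(785) ≈ 28.018*I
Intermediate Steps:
w(T, H) = H (w(T, H) = 1*H = H)
sqrt(w(57, -46) + L) = sqrt(-46 - 739) = sqrt(-785) = I*sqrt(785)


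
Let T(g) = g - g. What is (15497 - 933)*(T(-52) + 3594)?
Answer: 52343016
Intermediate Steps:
T(g) = 0
(15497 - 933)*(T(-52) + 3594) = (15497 - 933)*(0 + 3594) = 14564*3594 = 52343016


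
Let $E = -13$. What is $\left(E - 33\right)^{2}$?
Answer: $2116$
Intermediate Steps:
$\left(E - 33\right)^{2} = \left(-13 - 33\right)^{2} = \left(-46\right)^{2} = 2116$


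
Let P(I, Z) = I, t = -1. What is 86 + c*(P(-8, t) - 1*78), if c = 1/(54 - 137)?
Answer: 7224/83 ≈ 87.036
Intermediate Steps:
c = -1/83 (c = 1/(-83) = -1/83 ≈ -0.012048)
86 + c*(P(-8, t) - 1*78) = 86 - (-8 - 1*78)/83 = 86 - (-8 - 78)/83 = 86 - 1/83*(-86) = 86 + 86/83 = 7224/83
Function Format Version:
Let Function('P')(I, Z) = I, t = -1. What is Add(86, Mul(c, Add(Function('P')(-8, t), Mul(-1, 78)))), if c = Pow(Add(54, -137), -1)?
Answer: Rational(7224, 83) ≈ 87.036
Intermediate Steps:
c = Rational(-1, 83) (c = Pow(-83, -1) = Rational(-1, 83) ≈ -0.012048)
Add(86, Mul(c, Add(Function('P')(-8, t), Mul(-1, 78)))) = Add(86, Mul(Rational(-1, 83), Add(-8, Mul(-1, 78)))) = Add(86, Mul(Rational(-1, 83), Add(-8, -78))) = Add(86, Mul(Rational(-1, 83), -86)) = Add(86, Rational(86, 83)) = Rational(7224, 83)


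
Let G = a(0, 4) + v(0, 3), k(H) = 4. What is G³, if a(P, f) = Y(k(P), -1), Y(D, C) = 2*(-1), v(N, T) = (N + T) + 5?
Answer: 216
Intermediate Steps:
v(N, T) = 5 + N + T
Y(D, C) = -2
a(P, f) = -2
G = 6 (G = -2 + (5 + 0 + 3) = -2 + 8 = 6)
G³ = 6³ = 216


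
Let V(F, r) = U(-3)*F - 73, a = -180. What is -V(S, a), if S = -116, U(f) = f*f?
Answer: 1117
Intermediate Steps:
U(f) = f²
V(F, r) = -73 + 9*F (V(F, r) = (-3)²*F - 73 = 9*F - 73 = -73 + 9*F)
-V(S, a) = -(-73 + 9*(-116)) = -(-73 - 1044) = -1*(-1117) = 1117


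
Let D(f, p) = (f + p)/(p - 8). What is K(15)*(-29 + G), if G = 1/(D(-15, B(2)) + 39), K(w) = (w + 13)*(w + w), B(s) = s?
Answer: -6011880/247 ≈ -24340.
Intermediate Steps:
D(f, p) = (f + p)/(-8 + p)
K(w) = 2*w*(13 + w) (K(w) = (13 + w)*(2*w) = 2*w*(13 + w))
G = 6/247 (G = 1/((-15 + 2)/(-8 + 2) + 39) = 1/(-13/(-6) + 39) = 1/(-1/6*(-13) + 39) = 1/(13/6 + 39) = 1/(247/6) = 6/247 ≈ 0.024291)
K(15)*(-29 + G) = (2*15*(13 + 15))*(-29 + 6/247) = (2*15*28)*(-7157/247) = 840*(-7157/247) = -6011880/247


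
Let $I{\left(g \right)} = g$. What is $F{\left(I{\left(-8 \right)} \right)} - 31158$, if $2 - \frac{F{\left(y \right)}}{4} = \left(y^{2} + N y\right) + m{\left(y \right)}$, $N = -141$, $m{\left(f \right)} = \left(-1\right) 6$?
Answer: $-35894$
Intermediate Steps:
$m{\left(f \right)} = -6$
$F{\left(y \right)} = 32 - 4 y^{2} + 564 y$ ($F{\left(y \right)} = 8 - 4 \left(\left(y^{2} - 141 y\right) - 6\right) = 8 - 4 \left(-6 + y^{2} - 141 y\right) = 8 + \left(24 - 4 y^{2} + 564 y\right) = 32 - 4 y^{2} + 564 y$)
$F{\left(I{\left(-8 \right)} \right)} - 31158 = \left(32 - 4 \left(-8\right)^{2} + 564 \left(-8\right)\right) - 31158 = \left(32 - 256 - 4512\right) - 31158 = -4736 - 31158 = -35894$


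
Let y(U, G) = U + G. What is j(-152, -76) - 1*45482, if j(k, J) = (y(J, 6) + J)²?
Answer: -24166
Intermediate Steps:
y(U, G) = G + U
j(k, J) = (6 + 2*J)² (j(k, J) = ((6 + J) + J)² = (6 + 2*J)²)
j(-152, -76) - 1*45482 = 4*(3 - 76)² - 1*45482 = 4*(-73)² - 45482 = 4*5329 - 45482 = 21316 - 45482 = -24166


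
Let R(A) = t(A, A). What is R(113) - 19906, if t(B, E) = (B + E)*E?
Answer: 5632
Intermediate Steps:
t(B, E) = E*(B + E)
R(A) = 2*A² (R(A) = A*(A + A) = A*(2*A) = 2*A²)
R(113) - 19906 = 2*113² - 19906 = 2*12769 - 19906 = 25538 - 19906 = 5632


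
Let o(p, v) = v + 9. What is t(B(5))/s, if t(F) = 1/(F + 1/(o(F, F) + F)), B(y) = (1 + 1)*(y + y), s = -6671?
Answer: -7/934893 ≈ -7.4875e-6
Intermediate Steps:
o(p, v) = 9 + v
B(y) = 4*y (B(y) = 2*(2*y) = 4*y)
t(F) = 1/(F + 1/(9 + 2*F)) (t(F) = 1/(F + 1/((9 + F) + F)) = 1/(F + 1/(9 + 2*F)))
t(B(5))/s = ((9 + 2*(4*5))/(1 + (4*5)**2 + (4*5)*(9 + 4*5)))/(-6671) = ((9 + 2*20)/(1 + 20**2 + 20*(9 + 20)))*(-1/6671) = ((9 + 40)/(1 + 400 + 20*29))*(-1/6671) = (49/(1 + 400 + 580))*(-1/6671) = (49/981)*(-1/6671) = -7/934893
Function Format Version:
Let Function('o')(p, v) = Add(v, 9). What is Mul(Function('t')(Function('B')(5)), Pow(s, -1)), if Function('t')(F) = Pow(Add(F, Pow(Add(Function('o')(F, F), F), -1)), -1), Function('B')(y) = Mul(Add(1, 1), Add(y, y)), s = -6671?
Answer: Rational(-7, 934893) ≈ -7.4875e-6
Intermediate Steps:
Function('o')(p, v) = Add(9, v)
Function('B')(y) = Mul(4, y) (Function('B')(y) = Mul(2, Mul(2, y)) = Mul(4, y))
Function('t')(F) = Pow(Add(F, Pow(Add(9, Mul(2, F)), -1)), -1) (Function('t')(F) = Pow(Add(F, Pow(Add(Add(9, F), F), -1)), -1) = Pow(Add(F, Pow(Add(9, Mul(2, F)), -1)), -1))
Mul(Function('t')(Function('B')(5)), Pow(s, -1)) = Mul(Mul(Pow(Add(1, Pow(Mul(4, 5), 2), Mul(Mul(4, 5), Add(9, Mul(4, 5)))), -1), Add(9, Mul(2, Mul(4, 5)))), Pow(-6671, -1)) = Mul(Mul(Pow(Add(1, Pow(20, 2), Mul(20, Add(9, 20))), -1), Add(9, Mul(2, 20))), Rational(-1, 6671)) = Mul(Mul(Pow(Add(1, 400, Mul(20, 29)), -1), Add(9, 40)), Rational(-1, 6671)) = Mul(Mul(Pow(Add(1, 400, 580), -1), 49), Rational(-1, 6671)) = Mul(Mul(Pow(981, -1), 49), Rational(-1, 6671)) = Mul(Mul(Rational(1, 981), 49), Rational(-1, 6671)) = Mul(Rational(49, 981), Rational(-1, 6671)) = Rational(-7, 934893)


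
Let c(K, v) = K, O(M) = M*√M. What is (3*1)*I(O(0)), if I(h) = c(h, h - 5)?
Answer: 0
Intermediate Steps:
O(M) = M^(3/2)
I(h) = h
(3*1)*I(O(0)) = (3*1)*0^(3/2) = 3*0 = 0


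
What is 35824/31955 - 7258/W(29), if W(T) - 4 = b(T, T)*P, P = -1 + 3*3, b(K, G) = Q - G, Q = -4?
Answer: 24124363/830830 ≈ 29.036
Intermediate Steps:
b(K, G) = -4 - G
P = 8 (P = -1 + 9 = 8)
W(T) = -28 - 8*T (W(T) = 4 + (-4 - T)*8 = 4 + (-32 - 8*T) = -28 - 8*T)
35824/31955 - 7258/W(29) = 35824/31955 - 7258/(-28 - 8*29) = 35824*(1/31955) - 7258/(-28 - 232) = 35824/31955 - 7258/(-260) = 35824/31955 - 7258*(-1/260) = 35824/31955 + 3629/130 = 24124363/830830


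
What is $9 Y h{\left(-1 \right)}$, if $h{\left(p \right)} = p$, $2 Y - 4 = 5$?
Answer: $- \frac{81}{2} \approx -40.5$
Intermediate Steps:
$Y = \frac{9}{2}$ ($Y = 2 + \frac{1}{2} \cdot 5 = 2 + \frac{5}{2} = \frac{9}{2} \approx 4.5$)
$9 Y h{\left(-1 \right)} = 9 \cdot \frac{9}{2} \left(-1\right) = \frac{81}{2} \left(-1\right) = - \frac{81}{2}$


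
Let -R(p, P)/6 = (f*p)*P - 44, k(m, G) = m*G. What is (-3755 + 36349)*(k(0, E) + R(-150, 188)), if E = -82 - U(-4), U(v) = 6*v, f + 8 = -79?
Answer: -479788112784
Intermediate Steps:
f = -87 (f = -8 - 79 = -87)
E = -58 (E = -82 - 6*(-4) = -82 - 1*(-24) = -82 + 24 = -58)
k(m, G) = G*m
R(p, P) = 264 + 522*P*p (R(p, P) = -6*((-87*p)*P - 44) = -6*(-87*P*p - 44) = -6*(-44 - 87*P*p) = 264 + 522*P*p)
(-3755 + 36349)*(k(0, E) + R(-150, 188)) = (-3755 + 36349)*(-58*0 + (264 + 522*188*(-150))) = 32594*(0 + (264 - 14720400)) = 32594*(0 - 14720136) = 32594*(-14720136) = -479788112784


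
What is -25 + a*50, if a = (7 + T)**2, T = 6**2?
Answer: 92425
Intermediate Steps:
T = 36
a = 1849 (a = (7 + 36)**2 = 43**2 = 1849)
-25 + a*50 = -25 + 1849*50 = -25 + 92450 = 92425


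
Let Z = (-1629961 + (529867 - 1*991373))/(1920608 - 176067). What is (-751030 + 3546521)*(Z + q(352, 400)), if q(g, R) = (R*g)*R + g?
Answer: 274665827596070694815/1744541 ≈ 1.5744e+14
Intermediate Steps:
q(g, R) = g + g*R² (q(g, R) = g*R² + g = g + g*R²)
Z = -2091467/1744541 (Z = (-1629961 + (529867 - 991373))/1744541 = (-1629961 - 461506)*(1/1744541) = -2091467*1/1744541 = -2091467/1744541 ≈ -1.1989)
(-751030 + 3546521)*(Z + q(352, 400)) = (-751030 + 3546521)*(-2091467/1744541 + 352*(1 + 400²)) = 2795491*(-2091467/1744541 + 352*(1 + 160000)) = 2795491*(-2091467/1744541 + 352*160001) = 2795491*(-2091467/1744541 + 56320352) = 2795491*(98253161106965/1744541) = 274665827596070694815/1744541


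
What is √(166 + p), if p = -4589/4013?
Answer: √2654876397/4013 ≈ 12.840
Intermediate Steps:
p = -4589/4013 (p = -4589*1/4013 = -4589/4013 ≈ -1.1435)
√(166 + p) = √(166 - 4589/4013) = √(661569/4013) = √2654876397/4013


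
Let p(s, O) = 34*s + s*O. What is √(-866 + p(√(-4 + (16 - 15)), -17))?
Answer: √(-866 + 17*I*√3) ≈ 0.50022 + 29.432*I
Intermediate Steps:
p(s, O) = 34*s + O*s
√(-866 + p(√(-4 + (16 - 15)), -17)) = √(-866 + √(-4 + (16 - 15))*(34 - 17)) = √(-866 + √(-4 + 1)*17) = √(-866 + √(-3)*17) = √(-866 + (I*√3)*17) = √(-866 + 17*I*√3)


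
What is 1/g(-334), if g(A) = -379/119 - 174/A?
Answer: -19873/52940 ≈ -0.37539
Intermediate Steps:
g(A) = -379/119 - 174/A (g(A) = -379*1/119 - 174/A = -379/119 - 174/A)
1/g(-334) = 1/(-379/119 - 174/(-334)) = 1/(-379/119 - 174*(-1/334)) = 1/(-379/119 + 87/167) = 1/(-52940/19873) = -19873/52940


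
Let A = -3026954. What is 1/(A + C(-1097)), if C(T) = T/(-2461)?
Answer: -2461/7449332697 ≈ -3.3037e-7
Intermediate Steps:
C(T) = -T/2461 (C(T) = T*(-1/2461) = -T/2461)
1/(A + C(-1097)) = 1/(-3026954 - 1/2461*(-1097)) = 1/(-3026954 + 1097/2461) = 1/(-7449332697/2461) = -2461/7449332697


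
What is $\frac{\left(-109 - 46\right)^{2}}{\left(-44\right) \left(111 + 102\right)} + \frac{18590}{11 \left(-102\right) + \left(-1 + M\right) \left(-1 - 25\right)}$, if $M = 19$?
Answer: $- \frac{7080841}{496716} \approx -14.255$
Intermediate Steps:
$\frac{\left(-109 - 46\right)^{2}}{\left(-44\right) \left(111 + 102\right)} + \frac{18590}{11 \left(-102\right) + \left(-1 + M\right) \left(-1 - 25\right)} = \frac{\left(-109 - 46\right)^{2}}{\left(-44\right) \left(111 + 102\right)} + \frac{18590}{11 \left(-102\right) + \left(-1 + 19\right) \left(-1 - 25\right)} = \frac{\left(-155\right)^{2}}{\left(-44\right) 213} + \frac{18590}{-1122 + 18 \left(-26\right)} = \frac{24025}{-9372} + \frac{18590}{-1122 - 468} = 24025 \left(- \frac{1}{9372}\right) + \frac{18590}{-1590} = - \frac{24025}{9372} + 18590 \left(- \frac{1}{1590}\right) = - \frac{24025}{9372} - \frac{1859}{159} = - \frac{7080841}{496716}$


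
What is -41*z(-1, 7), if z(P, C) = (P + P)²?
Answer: -164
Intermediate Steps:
z(P, C) = 4*P² (z(P, C) = (2*P)² = 4*P²)
-41*z(-1, 7) = -164*(-1)² = -164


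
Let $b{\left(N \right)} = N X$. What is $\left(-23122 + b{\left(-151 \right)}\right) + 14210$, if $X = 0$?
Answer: $-8912$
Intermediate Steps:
$b{\left(N \right)} = 0$ ($b{\left(N \right)} = N 0 = 0$)
$\left(-23122 + b{\left(-151 \right)}\right) + 14210 = \left(-23122 + 0\right) + 14210 = -23122 + 14210 = -8912$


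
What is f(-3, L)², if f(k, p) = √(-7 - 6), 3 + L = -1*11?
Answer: -13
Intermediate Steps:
L = -14 (L = -3 - 1*11 = -3 - 11 = -14)
f(k, p) = I*√13 (f(k, p) = √(-13) = I*√13)
f(-3, L)² = (I*√13)² = -13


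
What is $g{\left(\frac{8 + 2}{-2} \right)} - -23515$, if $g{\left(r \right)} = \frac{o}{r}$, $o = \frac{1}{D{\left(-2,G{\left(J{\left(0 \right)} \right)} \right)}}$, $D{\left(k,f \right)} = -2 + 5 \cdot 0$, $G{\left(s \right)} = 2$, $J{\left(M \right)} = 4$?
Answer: $\frac{235151}{10} \approx 23515.0$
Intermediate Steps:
$D{\left(k,f \right)} = -2$ ($D{\left(k,f \right)} = -2 + 0 = -2$)
$o = - \frac{1}{2}$ ($o = \frac{1}{-2} = - \frac{1}{2} \approx -0.5$)
$g{\left(r \right)} = - \frac{1}{2 r}$
$g{\left(\frac{8 + 2}{-2} \right)} - -23515 = - \frac{1}{2 \frac{8 + 2}{-2}} - -23515 = - \frac{1}{2 \cdot 10 \left(- \frac{1}{2}\right)} + 23515 = - \frac{1}{2 \left(-5\right)} + 23515 = \left(- \frac{1}{2}\right) \left(- \frac{1}{5}\right) + 23515 = \frac{1}{10} + 23515 = \frac{235151}{10}$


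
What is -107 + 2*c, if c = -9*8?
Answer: -251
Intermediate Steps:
c = -72
-107 + 2*c = -107 + 2*(-72) = -107 - 144 = -251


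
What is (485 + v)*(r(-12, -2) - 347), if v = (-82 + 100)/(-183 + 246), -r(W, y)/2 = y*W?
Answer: -1341815/7 ≈ -1.9169e+5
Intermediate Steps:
r(W, y) = -2*W*y (r(W, y) = -2*y*W = -2*W*y)
v = 2/7 (v = 18/63 = 18*(1/63) = 2/7 ≈ 0.28571)
(485 + v)*(r(-12, -2) - 347) = (485 + 2/7)*(-2*(-12)*(-2) - 347) = 3397*(-48 - 347)/7 = (3397/7)*(-395) = -1341815/7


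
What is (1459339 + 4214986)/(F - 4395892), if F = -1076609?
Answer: -5674325/5472501 ≈ -1.0369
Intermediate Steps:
(1459339 + 4214986)/(F - 4395892) = (1459339 + 4214986)/(-1076609 - 4395892) = 5674325/(-5472501) = 5674325*(-1/5472501) = -5674325/5472501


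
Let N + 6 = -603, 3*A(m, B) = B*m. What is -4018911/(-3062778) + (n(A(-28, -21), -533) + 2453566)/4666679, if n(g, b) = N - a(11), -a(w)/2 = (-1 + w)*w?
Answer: 8756168037425/4764333924754 ≈ 1.8379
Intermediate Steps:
A(m, B) = B*m/3 (A(m, B) = (B*m)/3 = B*m/3)
N = -609 (N = -6 - 603 = -609)
a(w) = -2*w*(-1 + w) (a(w) = -2*(-1 + w)*w = -2*w*(-1 + w))
n(g, b) = -389 (n(g, b) = -609 - 2*11*(1 - 1*11) = -609 - 2*11*(1 - 11) = -609 - 2*11*(-10) = -609 - 1*(-220) = -609 + 220 = -389)
-4018911/(-3062778) + (n(A(-28, -21), -533) + 2453566)/4666679 = -4018911/(-3062778) + (-389 + 2453566)/4666679 = -4018911*(-1/3062778) + 2453177*(1/4666679) = 1339637/1020926 + 2453177/4666679 = 8756168037425/4764333924754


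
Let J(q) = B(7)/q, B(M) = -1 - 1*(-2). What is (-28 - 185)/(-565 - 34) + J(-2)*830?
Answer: -248372/599 ≈ -414.64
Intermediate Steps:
B(M) = 1 (B(M) = -1 + 2 = 1)
J(q) = 1/q
(-28 - 185)/(-565 - 34) + J(-2)*830 = (-28 - 185)/(-565 - 34) + 830/(-2) = -213/(-599) - ½*830 = -213*(-1/599) - 415 = 213/599 - 415 = -248372/599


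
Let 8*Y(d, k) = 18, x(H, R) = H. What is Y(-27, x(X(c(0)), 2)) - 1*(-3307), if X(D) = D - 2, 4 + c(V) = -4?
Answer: 13237/4 ≈ 3309.3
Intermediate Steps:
c(V) = -8 (c(V) = -4 - 4 = -8)
X(D) = -2 + D
Y(d, k) = 9/4 (Y(d, k) = (⅛)*18 = 9/4)
Y(-27, x(X(c(0)), 2)) - 1*(-3307) = 9/4 - 1*(-3307) = 9/4 + 3307 = 13237/4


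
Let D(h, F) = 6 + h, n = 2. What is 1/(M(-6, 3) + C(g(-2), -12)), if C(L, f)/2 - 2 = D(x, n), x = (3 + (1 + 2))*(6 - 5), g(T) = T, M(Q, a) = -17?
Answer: 1/11 ≈ 0.090909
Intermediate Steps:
x = 6 (x = (3 + 3)*1 = 6*1 = 6)
C(L, f) = 28 (C(L, f) = 4 + 2*(6 + 6) = 4 + 2*12 = 4 + 24 = 28)
1/(M(-6, 3) + C(g(-2), -12)) = 1/(-17 + 28) = 1/11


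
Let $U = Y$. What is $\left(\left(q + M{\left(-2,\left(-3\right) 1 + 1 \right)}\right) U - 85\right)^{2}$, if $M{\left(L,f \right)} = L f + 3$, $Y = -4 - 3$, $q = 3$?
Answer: $24025$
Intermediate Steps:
$Y = -7$
$U = -7$
$M{\left(L,f \right)} = 3 + L f$
$\left(\left(q + M{\left(-2,\left(-3\right) 1 + 1 \right)}\right) U - 85\right)^{2} = \left(\left(3 - \left(-3 + 2 \left(\left(-3\right) 1 + 1\right)\right)\right) \left(-7\right) - 85\right)^{2} = \left(\left(3 - \left(-3 + 2 \left(-3 + 1\right)\right)\right) \left(-7\right) - 85\right)^{2} = \left(\left(3 + \left(3 - -4\right)\right) \left(-7\right) - 85\right)^{2} = \left(\left(3 + \left(3 + 4\right)\right) \left(-7\right) - 85\right)^{2} = \left(\left(3 + 7\right) \left(-7\right) - 85\right)^{2} = \left(10 \left(-7\right) - 85\right)^{2} = \left(-70 - 85\right)^{2} = \left(-155\right)^{2} = 24025$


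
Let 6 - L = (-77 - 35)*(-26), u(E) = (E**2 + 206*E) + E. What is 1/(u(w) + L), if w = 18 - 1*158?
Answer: -1/12286 ≈ -8.1393e-5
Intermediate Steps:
w = -140 (w = 18 - 158 = -140)
u(E) = E**2 + 207*E
L = -2906 (L = 6 - (-77 - 35)*(-26) = 6 - (-112)*(-26) = 6 - 1*2912 = 6 - 2912 = -2906)
1/(u(w) + L) = 1/(-140*(207 - 140) - 2906) = 1/(-140*67 - 2906) = 1/(-9380 - 2906) = 1/(-12286) = -1/12286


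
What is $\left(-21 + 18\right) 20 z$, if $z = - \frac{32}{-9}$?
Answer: $- \frac{640}{3} \approx -213.33$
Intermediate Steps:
$z = \frac{32}{9}$ ($z = \left(-32\right) \left(- \frac{1}{9}\right) = \frac{32}{9} \approx 3.5556$)
$\left(-21 + 18\right) 20 z = \left(-21 + 18\right) 20 \cdot \frac{32}{9} = \left(-3\right) 20 \cdot \frac{32}{9} = \left(-60\right) \frac{32}{9} = - \frac{640}{3}$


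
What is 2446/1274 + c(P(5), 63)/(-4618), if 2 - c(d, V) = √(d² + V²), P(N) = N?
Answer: 2823270/1470833 + √3994/4618 ≈ 1.9332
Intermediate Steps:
c(d, V) = 2 - √(V² + d²) (c(d, V) = 2 - √(d² + V²) = 2 - √(V² + d²))
2446/1274 + c(P(5), 63)/(-4618) = 2446/1274 + (2 - √(63² + 5²))/(-4618) = 2446*(1/1274) + (2 - √(3969 + 25))*(-1/4618) = 1223/637 + (2 - √3994)*(-1/4618) = 1223/637 + (-1/2309 + √3994/4618) = 2823270/1470833 + √3994/4618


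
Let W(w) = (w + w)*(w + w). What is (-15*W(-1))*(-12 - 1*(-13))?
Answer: -60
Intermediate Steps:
W(w) = 4*w² (W(w) = (2*w)*(2*w) = 4*w²)
(-15*W(-1))*(-12 - 1*(-13)) = (-60*(-1)²)*(-12 - 1*(-13)) = (-60)*(-12 + 13) = -15*4*1 = -60*1 = -60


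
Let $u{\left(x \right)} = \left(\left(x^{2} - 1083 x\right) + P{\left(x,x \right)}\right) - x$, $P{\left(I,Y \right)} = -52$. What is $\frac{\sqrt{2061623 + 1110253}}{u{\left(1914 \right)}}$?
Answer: $\frac{\sqrt{792969}}{794284} \approx 0.0011211$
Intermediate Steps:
$u{\left(x \right)} = -52 + x^{2} - 1084 x$ ($u{\left(x \right)} = \left(\left(x^{2} - 1083 x\right) - 52\right) - x = \left(-52 + x^{2} - 1083 x\right) - x = -52 + x^{2} - 1084 x$)
$\frac{\sqrt{2061623 + 1110253}}{u{\left(1914 \right)}} = \frac{\sqrt{2061623 + 1110253}}{-52 + 1914^{2} - 2074776} = \frac{\sqrt{3171876}}{-52 + 3663396 - 2074776} = \frac{2 \sqrt{792969}}{1588568} = 2 \sqrt{792969} \cdot \frac{1}{1588568} = \frac{\sqrt{792969}}{794284}$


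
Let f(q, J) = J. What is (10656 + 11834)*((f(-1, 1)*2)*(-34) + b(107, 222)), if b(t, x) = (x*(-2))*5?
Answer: -51457120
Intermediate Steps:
b(t, x) = -10*x (b(t, x) = -2*x*5 = -10*x)
(10656 + 11834)*((f(-1, 1)*2)*(-34) + b(107, 222)) = (10656 + 11834)*((1*2)*(-34) - 10*222) = 22490*(2*(-34) - 2220) = 22490*(-68 - 2220) = 22490*(-2288) = -51457120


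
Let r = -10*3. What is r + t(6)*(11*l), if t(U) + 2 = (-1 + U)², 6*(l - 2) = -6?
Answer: 223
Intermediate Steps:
l = 1 (l = 2 + (⅙)*(-6) = 2 - 1 = 1)
t(U) = -2 + (-1 + U)²
r = -30
r + t(6)*(11*l) = -30 + (-2 + (-1 + 6)²)*(11*1) = -30 + (-2 + 5²)*11 = -30 + (-2 + 25)*11 = -30 + 23*11 = -30 + 253 = 223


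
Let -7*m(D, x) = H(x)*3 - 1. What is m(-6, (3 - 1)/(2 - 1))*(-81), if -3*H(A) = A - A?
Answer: -81/7 ≈ -11.571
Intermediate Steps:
H(A) = 0 (H(A) = -(A - A)/3 = -⅓*0 = 0)
m(D, x) = ⅐ (m(D, x) = -(0*3 - 1)/7 = -(0 - 1)/7 = -⅐*(-1) = ⅐)
m(-6, (3 - 1)/(2 - 1))*(-81) = (⅐)*(-81) = -81/7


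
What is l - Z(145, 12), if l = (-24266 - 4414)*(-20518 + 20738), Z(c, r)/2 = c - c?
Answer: -6309600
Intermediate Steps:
Z(c, r) = 0 (Z(c, r) = 2*(c - c) = 2*0 = 0)
l = -6309600 (l = -28680*220 = -6309600)
l - Z(145, 12) = -6309600 - 1*0 = -6309600 + 0 = -6309600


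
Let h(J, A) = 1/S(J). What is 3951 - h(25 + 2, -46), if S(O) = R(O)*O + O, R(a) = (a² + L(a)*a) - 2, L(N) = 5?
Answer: 92062250/23301 ≈ 3951.0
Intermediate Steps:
R(a) = -2 + a² + 5*a (R(a) = (a² + 5*a) - 2 = -2 + a² + 5*a)
S(O) = O + O*(-2 + O² + 5*O) (S(O) = (-2 + O² + 5*O)*O + O = O*(-2 + O² + 5*O) + O = O + O*(-2 + O² + 5*O))
h(J, A) = 1/(J*(-1 + J² + 5*J))
3951 - h(25 + 2, -46) = 3951 - 1/((25 + 2)*(-1 + (25 + 2)² + 5*(25 + 2))) = 3951 - 1/(27*(-1 + 27² + 5*27)) = 3951 - 1/(27*(-1 + 729 + 135)) = 3951 - 1/(27*863) = 3951 - 1*1/23301 = 3951 - 1/23301 = 92062250/23301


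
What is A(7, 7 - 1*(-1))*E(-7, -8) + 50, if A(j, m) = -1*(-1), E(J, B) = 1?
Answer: 51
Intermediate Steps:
A(j, m) = 1
A(7, 7 - 1*(-1))*E(-7, -8) + 50 = 1*1 + 50 = 1 + 50 = 51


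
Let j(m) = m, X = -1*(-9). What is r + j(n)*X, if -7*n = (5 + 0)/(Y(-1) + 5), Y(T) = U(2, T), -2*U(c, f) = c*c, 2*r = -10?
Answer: -50/7 ≈ -7.1429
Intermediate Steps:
r = -5 (r = (½)*(-10) = -5)
U(c, f) = -c²/2 (U(c, f) = -c*c/2 = -c²/2)
Y(T) = -2 (Y(T) = -½*2² = -½*4 = -2)
n = -5/21 (n = -(5 + 0)/(7*(-2 + 5)) = -5/(7*3) = -⅐*5/3 = -5/21 ≈ -0.23810)
X = 9
r + j(n)*X = -5 - 5/21*9 = -5 - 15/7 = -50/7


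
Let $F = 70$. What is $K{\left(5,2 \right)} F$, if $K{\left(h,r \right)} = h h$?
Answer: $1750$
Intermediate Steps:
$K{\left(h,r \right)} = h^{2}$
$K{\left(5,2 \right)} F = 5^{2} \cdot 70 = 25 \cdot 70 = 1750$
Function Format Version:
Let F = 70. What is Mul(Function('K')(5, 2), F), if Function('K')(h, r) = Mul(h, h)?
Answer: 1750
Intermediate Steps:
Function('K')(h, r) = Pow(h, 2)
Mul(Function('K')(5, 2), F) = Mul(Pow(5, 2), 70) = Mul(25, 70) = 1750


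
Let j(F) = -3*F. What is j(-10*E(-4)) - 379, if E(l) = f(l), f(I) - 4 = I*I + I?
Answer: 101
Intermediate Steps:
f(I) = 4 + I + I² (f(I) = 4 + (I*I + I) = 4 + (I² + I) = 4 + (I + I²) = 4 + I + I²)
E(l) = 4 + l + l²
j(-10*E(-4)) - 379 = -(-30)*(4 - 4 + (-4)²) - 379 = -(-30)*(4 - 4 + 16) - 379 = -(-30)*16 - 379 = -3*(-160) - 379 = 480 - 379 = 101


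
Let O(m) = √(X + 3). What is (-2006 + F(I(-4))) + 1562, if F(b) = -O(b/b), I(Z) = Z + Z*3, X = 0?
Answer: -444 - √3 ≈ -445.73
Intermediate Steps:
I(Z) = 4*Z (I(Z) = Z + 3*Z = 4*Z)
O(m) = √3 (O(m) = √(0 + 3) = √3)
F(b) = -√3
(-2006 + F(I(-4))) + 1562 = (-2006 - √3) + 1562 = -444 - √3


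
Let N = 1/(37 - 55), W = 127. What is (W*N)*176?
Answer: -11176/9 ≈ -1241.8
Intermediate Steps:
N = -1/18 (N = 1/(-18) = -1/18 ≈ -0.055556)
(W*N)*176 = (127*(-1/18))*176 = -127/18*176 = -11176/9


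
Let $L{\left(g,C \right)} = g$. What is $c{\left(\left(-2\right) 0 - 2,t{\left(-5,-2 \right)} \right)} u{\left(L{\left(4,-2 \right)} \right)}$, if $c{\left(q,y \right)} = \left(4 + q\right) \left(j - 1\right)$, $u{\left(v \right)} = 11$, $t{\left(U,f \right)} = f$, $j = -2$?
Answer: $-66$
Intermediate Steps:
$c{\left(q,y \right)} = -12 - 3 q$ ($c{\left(q,y \right)} = \left(4 + q\right) \left(-2 - 1\right) = \left(4 + q\right) \left(-3\right) = -12 - 3 q$)
$c{\left(\left(-2\right) 0 - 2,t{\left(-5,-2 \right)} \right)} u{\left(L{\left(4,-2 \right)} \right)} = \left(-12 - 3 \left(\left(-2\right) 0 - 2\right)\right) 11 = \left(-12 - 3 \left(0 - 2\right)\right) 11 = \left(-12 - -6\right) 11 = \left(-12 + 6\right) 11 = \left(-6\right) 11 = -66$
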